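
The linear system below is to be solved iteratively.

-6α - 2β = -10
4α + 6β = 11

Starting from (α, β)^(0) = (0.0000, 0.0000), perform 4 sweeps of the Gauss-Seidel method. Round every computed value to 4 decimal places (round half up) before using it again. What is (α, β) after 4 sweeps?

(1.3605, 0.9263)

Iteration 1:
  α = (-10 - (-2)·0.0000) / (-6) = 1.6667
  β = (11 - (4)·1.6667) / (6) = 0.7222
Iteration 2:
  α = (-10 - (-2)·0.7222) / (-6) = 1.4259
  β = (11 - (4)·1.4259) / (6) = 0.8827
Iteration 3:
  α = (-10 - (-2)·0.8827) / (-6) = 1.3724
  β = (11 - (4)·1.3724) / (6) = 0.9184
Iteration 4:
  α = (-10 - (-2)·0.9184) / (-6) = 1.3605
  β = (11 - (4)·1.3605) / (6) = 0.9263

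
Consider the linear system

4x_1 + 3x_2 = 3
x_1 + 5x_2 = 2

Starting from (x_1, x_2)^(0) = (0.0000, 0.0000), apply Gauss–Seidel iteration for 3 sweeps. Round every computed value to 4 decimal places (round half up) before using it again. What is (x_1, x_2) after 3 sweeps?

Iteration 1:
  x_1 = (3 - (3)·0.0000) / (4) = 0.7500
  x_2 = (2 - (1)·0.7500) / (5) = 0.2500
Iteration 2:
  x_1 = (3 - (3)·0.2500) / (4) = 0.5625
  x_2 = (2 - (1)·0.5625) / (5) = 0.2875
Iteration 3:
  x_1 = (3 - (3)·0.2875) / (4) = 0.5344
  x_2 = (2 - (1)·0.5344) / (5) = 0.2931

(0.5344, 0.2931)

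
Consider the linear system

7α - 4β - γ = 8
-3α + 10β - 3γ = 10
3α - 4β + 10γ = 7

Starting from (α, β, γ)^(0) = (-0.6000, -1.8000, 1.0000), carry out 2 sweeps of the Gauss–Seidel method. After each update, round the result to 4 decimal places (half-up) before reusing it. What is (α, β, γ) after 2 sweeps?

Iteration 1:
  α = (8 - (-4)·-1.8000 - (-1)·1.0000) / (7) = 0.2571
  β = (10 - (-3)·0.2571 - (-3)·1.0000) / (10) = 1.3771
  γ = (7 - (3)·0.2571 - (-4)·1.3771) / (10) = 1.1737
Iteration 2:
  α = (8 - (-4)·1.3771 - (-1)·1.1737) / (7) = 2.0974
  β = (10 - (-3)·2.0974 - (-3)·1.1737) / (10) = 1.9813
  γ = (7 - (3)·2.0974 - (-4)·1.9813) / (10) = 0.8633

(2.0974, 1.9813, 0.8633)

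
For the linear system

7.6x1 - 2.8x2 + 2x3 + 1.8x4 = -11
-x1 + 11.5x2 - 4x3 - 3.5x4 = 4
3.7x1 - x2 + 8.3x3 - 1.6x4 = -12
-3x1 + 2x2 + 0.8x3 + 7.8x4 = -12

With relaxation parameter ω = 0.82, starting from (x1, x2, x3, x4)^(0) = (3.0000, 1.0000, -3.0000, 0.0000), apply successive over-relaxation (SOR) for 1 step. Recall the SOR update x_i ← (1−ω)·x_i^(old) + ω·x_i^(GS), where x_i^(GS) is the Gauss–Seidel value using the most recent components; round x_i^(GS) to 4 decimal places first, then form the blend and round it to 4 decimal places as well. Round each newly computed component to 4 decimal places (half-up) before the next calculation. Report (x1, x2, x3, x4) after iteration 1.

Iteration 1:
  x1: GS value = (-11 - (-2.8)·1.0000 - (2)·-3.0000 - (1.8)·0.0000) / (7.6) = -0.2895;  x1 ← (1−ω)·3.0000 + ω·-0.2895 = 0.3026
  x2: GS value = (4 - (-1)·0.3026 - (-4)·-3.0000 - (-3.5)·0.0000) / (11.5) = -0.6693;  x2 ← (1−ω)·1.0000 + ω·-0.6693 = -0.3688
  x3: GS value = (-12 - (3.7)·0.3026 - (-1)·-0.3688 - (-1.6)·0.0000) / (8.3) = -1.6251;  x3 ← (1−ω)·-3.0000 + ω·-1.6251 = -1.8726
  x4: GS value = (-12 - (-3)·0.3026 - (2)·-0.3688 - (0.8)·-1.8726) / (7.8) = -1.1355;  x4 ← (1−ω)·0.0000 + ω·-1.1355 = -0.9311

(0.3026, -0.3688, -1.8726, -0.9311)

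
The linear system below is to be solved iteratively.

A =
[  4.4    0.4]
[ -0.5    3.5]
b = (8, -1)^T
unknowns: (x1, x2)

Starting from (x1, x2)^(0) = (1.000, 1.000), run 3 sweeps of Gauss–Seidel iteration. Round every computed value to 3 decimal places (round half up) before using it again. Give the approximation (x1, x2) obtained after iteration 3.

Iteration 1:
  x1 = (8 - (0.4)·1.000) / (4.4) = 1.727
  x2 = (-1 - (-0.5)·1.727) / (3.5) = -0.039
Iteration 2:
  x1 = (8 - (0.4)·-0.039) / (4.4) = 1.822
  x2 = (-1 - (-0.5)·1.822) / (3.5) = -0.025
Iteration 3:
  x1 = (8 - (0.4)·-0.025) / (4.4) = 1.820
  x2 = (-1 - (-0.5)·1.820) / (3.5) = -0.026

(1.820, -0.026)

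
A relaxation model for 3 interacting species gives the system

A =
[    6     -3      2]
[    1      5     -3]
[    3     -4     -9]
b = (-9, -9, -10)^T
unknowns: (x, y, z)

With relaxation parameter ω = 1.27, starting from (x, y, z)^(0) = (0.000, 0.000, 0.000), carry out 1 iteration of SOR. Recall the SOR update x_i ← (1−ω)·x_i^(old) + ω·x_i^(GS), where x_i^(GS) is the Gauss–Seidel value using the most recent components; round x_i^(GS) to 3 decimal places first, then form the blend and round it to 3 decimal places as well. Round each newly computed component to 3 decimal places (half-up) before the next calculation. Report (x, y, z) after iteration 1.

Iteration 1:
  x: GS value = (-9 - (-3)·0.000 - (2)·0.000) / (6) = -1.500;  x ← (1−ω)·0.000 + ω·-1.500 = -1.905
  y: GS value = (-9 - (1)·-1.905 - (-3)·0.000) / (5) = -1.419;  y ← (1−ω)·0.000 + ω·-1.419 = -1.802
  z: GS value = (-10 - (3)·-1.905 - (-4)·-1.802) / (-9) = 1.277;  z ← (1−ω)·0.000 + ω·1.277 = 1.622

(-1.905, -1.802, 1.622)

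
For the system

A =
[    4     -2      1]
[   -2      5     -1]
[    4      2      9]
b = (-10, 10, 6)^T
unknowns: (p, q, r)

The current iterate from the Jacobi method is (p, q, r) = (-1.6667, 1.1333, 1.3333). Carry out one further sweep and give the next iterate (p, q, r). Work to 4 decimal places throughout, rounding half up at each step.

(-2.2667, 1.6000, 1.1556)

One sweep:
  p = (-10 - (-2)·1.1333 - (1)·1.3333) / (4) = -2.2667
  q = (10 - (-2)·-1.6667 - (-1)·1.3333) / (5) = 1.6000
  r = (6 - (4)·-1.6667 - (2)·1.1333) / (9) = 1.1556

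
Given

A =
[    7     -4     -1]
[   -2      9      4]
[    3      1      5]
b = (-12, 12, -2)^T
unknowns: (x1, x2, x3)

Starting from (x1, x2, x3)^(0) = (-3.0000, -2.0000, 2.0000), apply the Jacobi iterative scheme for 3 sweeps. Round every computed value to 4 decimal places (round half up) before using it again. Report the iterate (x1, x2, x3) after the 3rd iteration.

(-1.5664, 0.4536, 0.5581)

Iteration 1:
  x1 = (-12 - (-4)·-2.0000 - (-1)·2.0000) / (7) = -2.5714
  x2 = (12 - (-2)·-3.0000 - (4)·2.0000) / (9) = -0.2222
  x3 = (-2 - (3)·-3.0000 - (1)·-2.0000) / (5) = 1.8000
Iteration 2:
  x1 = (-12 - (-4)·-0.2222 - (-1)·1.8000) / (7) = -1.5841
  x2 = (12 - (-2)·-2.5714 - (4)·1.8000) / (9) = -0.0381
  x3 = (-2 - (3)·-2.5714 - (1)·-0.2222) / (5) = 1.1873
Iteration 3:
  x1 = (-12 - (-4)·-0.0381 - (-1)·1.1873) / (7) = -1.5664
  x2 = (12 - (-2)·-1.5841 - (4)·1.1873) / (9) = 0.4536
  x3 = (-2 - (3)·-1.5841 - (1)·-0.0381) / (5) = 0.5581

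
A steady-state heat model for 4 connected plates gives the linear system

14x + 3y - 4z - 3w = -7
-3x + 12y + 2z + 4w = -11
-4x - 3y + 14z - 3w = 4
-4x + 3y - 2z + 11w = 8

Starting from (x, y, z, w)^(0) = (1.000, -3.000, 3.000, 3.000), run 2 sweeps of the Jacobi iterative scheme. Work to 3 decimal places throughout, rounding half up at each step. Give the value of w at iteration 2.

Iteration 1:
  x = (-7 - (3)·-3.000 - (-4)·3.000 - (-3)·3.000) / (14) = 1.643
  y = (-11 - (-3)·1.000 - (2)·3.000 - (4)·3.000) / (12) = -2.167
  z = (4 - (-4)·1.000 - (-3)·-3.000 - (-3)·3.000) / (14) = 0.571
  w = (8 - (-4)·1.000 - (3)·-3.000 - (-2)·3.000) / (11) = 2.455
Iteration 2:
  x = (-7 - (3)·-2.167 - (-4)·0.571 - (-3)·2.455) / (14) = 0.654
  y = (-11 - (-3)·1.643 - (2)·0.571 - (4)·2.455) / (12) = -1.419
  z = (4 - (-4)·1.643 - (-3)·-2.167 - (-3)·2.455) / (14) = 0.817
  w = (8 - (-4)·1.643 - (3)·-2.167 - (-2)·0.571) / (11) = 2.020

2.020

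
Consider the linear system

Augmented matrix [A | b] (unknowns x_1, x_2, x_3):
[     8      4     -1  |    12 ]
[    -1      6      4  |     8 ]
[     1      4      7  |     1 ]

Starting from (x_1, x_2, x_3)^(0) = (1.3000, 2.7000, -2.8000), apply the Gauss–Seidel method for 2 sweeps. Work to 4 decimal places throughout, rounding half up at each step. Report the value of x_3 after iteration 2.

Iteration 1:
  x_1 = (12 - (4)·2.7000 - (-1)·-2.8000) / (8) = -0.2000
  x_2 = (8 - (-1)·-0.2000 - (4)·-2.8000) / (6) = 3.1667
  x_3 = (1 - (1)·-0.2000 - (4)·3.1667) / (7) = -1.6381
Iteration 2:
  x_1 = (12 - (4)·3.1667 - (-1)·-1.6381) / (8) = -0.2881
  x_2 = (8 - (-1)·-0.2881 - (4)·-1.6381) / (6) = 2.3774
  x_3 = (1 - (1)·-0.2881 - (4)·2.3774) / (7) = -1.1745

-1.1745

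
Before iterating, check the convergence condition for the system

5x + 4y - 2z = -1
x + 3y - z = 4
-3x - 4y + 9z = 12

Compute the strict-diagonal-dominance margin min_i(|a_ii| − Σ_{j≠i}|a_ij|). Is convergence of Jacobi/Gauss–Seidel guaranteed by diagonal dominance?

-1

row 1: |5| − (4+2) = -1
row 2: |3| − (1+1) = 1
row 3: |9| − (3+4) = 2
minimum over rows = -1 → not strictly diagonally dominant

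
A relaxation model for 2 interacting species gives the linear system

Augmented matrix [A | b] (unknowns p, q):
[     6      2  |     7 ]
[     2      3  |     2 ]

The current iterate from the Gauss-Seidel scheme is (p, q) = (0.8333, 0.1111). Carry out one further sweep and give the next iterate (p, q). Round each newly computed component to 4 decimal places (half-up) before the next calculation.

(1.1296, -0.0864)

One sweep:
  p = (7 - (2)·0.1111) / (6) = 1.1296
  q = (2 - (2)·1.1296) / (3) = -0.0864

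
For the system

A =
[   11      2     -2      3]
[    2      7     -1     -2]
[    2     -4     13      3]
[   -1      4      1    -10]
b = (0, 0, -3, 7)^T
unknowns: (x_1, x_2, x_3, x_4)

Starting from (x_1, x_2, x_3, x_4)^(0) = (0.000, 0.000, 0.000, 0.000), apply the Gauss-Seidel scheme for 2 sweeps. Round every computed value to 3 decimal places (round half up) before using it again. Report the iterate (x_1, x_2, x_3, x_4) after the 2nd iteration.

Iteration 1:
  x_1 = (0 - (2)·0.000 - (-2)·0.000 - (3)·0.000) / (11) = 0.000
  x_2 = (0 - (2)·0.000 - (-1)·0.000 - (-2)·0.000) / (7) = 0.000
  x_3 = (-3 - (2)·0.000 - (-4)·0.000 - (3)·0.000) / (13) = -0.231
  x_4 = (7 - (-1)·0.000 - (4)·0.000 - (1)·-0.231) / (-10) = -0.723
Iteration 2:
  x_1 = (0 - (2)·0.000 - (-2)·-0.231 - (3)·-0.723) / (11) = 0.155
  x_2 = (0 - (2)·0.155 - (-1)·-0.231 - (-2)·-0.723) / (7) = -0.284
  x_3 = (-3 - (2)·0.155 - (-4)·-0.284 - (3)·-0.723) / (13) = -0.175
  x_4 = (7 - (-1)·0.155 - (4)·-0.284 - (1)·-0.175) / (-10) = -0.847

(0.155, -0.284, -0.175, -0.847)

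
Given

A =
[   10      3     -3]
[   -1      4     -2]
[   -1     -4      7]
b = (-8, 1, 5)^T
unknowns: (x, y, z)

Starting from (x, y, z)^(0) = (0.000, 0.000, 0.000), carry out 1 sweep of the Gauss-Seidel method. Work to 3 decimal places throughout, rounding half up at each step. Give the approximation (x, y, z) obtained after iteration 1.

(-0.800, 0.050, 0.629)

Iteration 1:
  x = (-8 - (3)·0.000 - (-3)·0.000) / (10) = -0.800
  y = (1 - (-1)·-0.800 - (-2)·0.000) / (4) = 0.050
  z = (5 - (-1)·-0.800 - (-4)·0.050) / (7) = 0.629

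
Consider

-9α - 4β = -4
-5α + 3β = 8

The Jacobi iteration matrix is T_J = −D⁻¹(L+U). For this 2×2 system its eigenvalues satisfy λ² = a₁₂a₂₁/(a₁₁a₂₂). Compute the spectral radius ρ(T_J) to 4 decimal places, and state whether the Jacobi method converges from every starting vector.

a₁₂a₂₁/(a₁₁a₂₂) = (-4)·(-5) / ((-9)·(3)) = -0.740741
ρ = √|-0.740741| = √0.740741 = 0.8607
ρ < 1, so Jacobi converges

0.8607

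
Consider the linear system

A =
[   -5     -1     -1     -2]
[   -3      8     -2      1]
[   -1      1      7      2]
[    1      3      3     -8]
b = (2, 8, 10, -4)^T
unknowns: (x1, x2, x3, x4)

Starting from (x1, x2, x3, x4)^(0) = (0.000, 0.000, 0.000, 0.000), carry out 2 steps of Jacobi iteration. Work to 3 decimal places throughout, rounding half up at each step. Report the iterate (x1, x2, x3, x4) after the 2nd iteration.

Iteration 1:
  x1 = (2 - (-1)·0.000 - (-1)·0.000 - (-2)·0.000) / (-5) = -0.400
  x2 = (8 - (-3)·0.000 - (-2)·0.000 - (1)·0.000) / (8) = 1.000
  x3 = (10 - (-1)·0.000 - (1)·0.000 - (2)·0.000) / (7) = 1.429
  x4 = (-4 - (1)·0.000 - (3)·0.000 - (3)·0.000) / (-8) = 0.500
Iteration 2:
  x1 = (2 - (-1)·1.000 - (-1)·1.429 - (-2)·0.500) / (-5) = -1.086
  x2 = (8 - (-3)·-0.400 - (-2)·1.429 - (1)·0.500) / (8) = 1.145
  x3 = (10 - (-1)·-0.400 - (1)·1.000 - (2)·0.500) / (7) = 1.086
  x4 = (-4 - (1)·-0.400 - (3)·1.000 - (3)·1.429) / (-8) = 1.361

(-1.086, 1.145, 1.086, 1.361)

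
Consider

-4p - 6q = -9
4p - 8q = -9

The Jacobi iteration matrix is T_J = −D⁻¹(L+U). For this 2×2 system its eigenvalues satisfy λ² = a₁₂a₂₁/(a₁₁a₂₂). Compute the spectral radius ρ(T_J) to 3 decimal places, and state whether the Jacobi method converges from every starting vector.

0.866

a₁₂a₂₁/(a₁₁a₂₂) = (-6)·(4) / ((-4)·(-8)) = -0.750000
ρ = √|-0.750000| = √0.750000 = 0.866
ρ < 1, so Jacobi converges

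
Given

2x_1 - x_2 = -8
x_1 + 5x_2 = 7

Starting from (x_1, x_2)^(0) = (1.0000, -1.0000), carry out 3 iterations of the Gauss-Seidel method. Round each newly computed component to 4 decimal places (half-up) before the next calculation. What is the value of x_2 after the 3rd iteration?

Iteration 1:
  x_1 = (-8 - (-1)·-1.0000) / (2) = -4.5000
  x_2 = (7 - (1)·-4.5000) / (5) = 2.3000
Iteration 2:
  x_1 = (-8 - (-1)·2.3000) / (2) = -2.8500
  x_2 = (7 - (1)·-2.8500) / (5) = 1.9700
Iteration 3:
  x_1 = (-8 - (-1)·1.9700) / (2) = -3.0150
  x_2 = (7 - (1)·-3.0150) / (5) = 2.0030

2.0030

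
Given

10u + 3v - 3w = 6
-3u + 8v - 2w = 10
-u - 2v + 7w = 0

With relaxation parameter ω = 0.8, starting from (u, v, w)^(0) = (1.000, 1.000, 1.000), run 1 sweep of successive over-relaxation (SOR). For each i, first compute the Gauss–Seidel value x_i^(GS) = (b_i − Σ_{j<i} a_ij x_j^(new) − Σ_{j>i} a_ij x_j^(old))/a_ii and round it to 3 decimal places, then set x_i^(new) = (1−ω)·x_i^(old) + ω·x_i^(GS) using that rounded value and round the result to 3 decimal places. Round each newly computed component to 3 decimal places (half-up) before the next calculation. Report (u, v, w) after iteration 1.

Iteration 1:
  u: GS value = (6 - (3)·1.000 - (-3)·1.000) / (10) = 0.600;  u ← (1−ω)·1.000 + ω·0.600 = 0.680
  v: GS value = (10 - (-3)·0.680 - (-2)·1.000) / (8) = 1.755;  v ← (1−ω)·1.000 + ω·1.755 = 1.604
  w: GS value = (0 - (-1)·0.680 - (-2)·1.604) / (7) = 0.555;  w ← (1−ω)·1.000 + ω·0.555 = 0.644

(0.680, 1.604, 0.644)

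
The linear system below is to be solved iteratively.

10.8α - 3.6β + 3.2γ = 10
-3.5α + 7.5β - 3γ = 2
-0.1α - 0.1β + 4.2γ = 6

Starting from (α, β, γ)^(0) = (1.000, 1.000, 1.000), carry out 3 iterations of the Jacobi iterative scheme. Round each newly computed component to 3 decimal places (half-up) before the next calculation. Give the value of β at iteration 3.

Iteration 1:
  α = (10 - (-3.6)·1.000 - (3.2)·1.000) / (10.8) = 0.963
  β = (2 - (-3.5)·1.000 - (-3)·1.000) / (7.5) = 1.133
  γ = (6 - (-0.1)·1.000 - (-0.1)·1.000) / (4.2) = 1.476
Iteration 2:
  α = (10 - (-3.6)·1.133 - (3.2)·1.476) / (10.8) = 0.866
  β = (2 - (-3.5)·0.963 - (-3)·1.476) / (7.5) = 1.306
  γ = (6 - (-0.1)·0.963 - (-0.1)·1.133) / (4.2) = 1.478
Iteration 3:
  α = (10 - (-3.6)·1.306 - (3.2)·1.478) / (10.8) = 0.923
  β = (2 - (-3.5)·0.866 - (-3)·1.478) / (7.5) = 1.262
  γ = (6 - (-0.1)·0.866 - (-0.1)·1.306) / (4.2) = 1.480

1.262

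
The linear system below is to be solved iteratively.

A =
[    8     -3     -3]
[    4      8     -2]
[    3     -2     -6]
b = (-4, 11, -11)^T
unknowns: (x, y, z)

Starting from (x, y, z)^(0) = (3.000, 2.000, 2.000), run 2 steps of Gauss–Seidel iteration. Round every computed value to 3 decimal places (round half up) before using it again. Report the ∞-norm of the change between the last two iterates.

0.281

Iteration 1:
  x = (-4 - (-3)·2.000 - (-3)·2.000) / (8) = 1.000
  y = (11 - (4)·1.000 - (-2)·2.000) / (8) = 1.375
  z = (-11 - (3)·1.000 - (-2)·1.375) / (-6) = 1.875
Iteration 2:
  x = (-4 - (-3)·1.375 - (-3)·1.875) / (8) = 0.719
  y = (11 - (4)·0.719 - (-2)·1.875) / (8) = 1.484
  z = (-11 - (3)·0.719 - (-2)·1.484) / (-6) = 1.698
Change: (-0.281, 0.109, -0.177) → max |·| = 0.281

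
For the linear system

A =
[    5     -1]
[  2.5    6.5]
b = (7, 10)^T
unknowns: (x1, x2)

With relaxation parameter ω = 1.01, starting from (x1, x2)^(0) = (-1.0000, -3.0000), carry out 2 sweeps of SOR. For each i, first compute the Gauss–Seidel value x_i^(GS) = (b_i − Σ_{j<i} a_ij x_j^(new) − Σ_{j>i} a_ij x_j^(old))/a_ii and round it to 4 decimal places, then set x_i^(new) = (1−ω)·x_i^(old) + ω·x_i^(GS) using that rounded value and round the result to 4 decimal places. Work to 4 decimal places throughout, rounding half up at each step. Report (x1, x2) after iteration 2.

(1.6616, 0.8957)

Iteration 1:
  x1: GS value = (7 - (-1)·-3.0000) / (5) = 0.8000;  x1 ← (1−ω)·-1.0000 + ω·0.8000 = 0.8180
  x2: GS value = (10 - (2.5)·0.8180) / (6.5) = 1.2238;  x2 ← (1−ω)·-3.0000 + ω·1.2238 = 1.2660
Iteration 2:
  x1: GS value = (7 - (-1)·1.2660) / (5) = 1.6532;  x1 ← (1−ω)·0.8180 + ω·1.6532 = 1.6616
  x2: GS value = (10 - (2.5)·1.6616) / (6.5) = 0.8994;  x2 ← (1−ω)·1.2660 + ω·0.8994 = 0.8957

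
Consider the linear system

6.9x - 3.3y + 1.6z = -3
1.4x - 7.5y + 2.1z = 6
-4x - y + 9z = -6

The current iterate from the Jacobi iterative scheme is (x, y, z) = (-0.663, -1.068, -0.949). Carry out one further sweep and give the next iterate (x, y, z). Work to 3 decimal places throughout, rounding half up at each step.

One sweep:
  x = (-3 - (-3.3)·-1.068 - (1.6)·-0.949) / (6.9) = -0.726
  y = (6 - (1.4)·-0.663 - (2.1)·-0.949) / (-7.5) = -1.189
  z = (-6 - (-4)·-0.663 - (-1)·-1.068) / (9) = -1.080

(-0.726, -1.189, -1.080)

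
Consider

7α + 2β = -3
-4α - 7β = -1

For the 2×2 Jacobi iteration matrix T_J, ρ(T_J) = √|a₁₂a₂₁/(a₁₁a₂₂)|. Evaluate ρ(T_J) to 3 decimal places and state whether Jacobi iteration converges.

0.404

a₁₂a₂₁/(a₁₁a₂₂) = (2)·(-4) / ((7)·(-7)) = 0.163265
ρ = √|0.163265| = √0.163265 = 0.404
ρ < 1, so Jacobi converges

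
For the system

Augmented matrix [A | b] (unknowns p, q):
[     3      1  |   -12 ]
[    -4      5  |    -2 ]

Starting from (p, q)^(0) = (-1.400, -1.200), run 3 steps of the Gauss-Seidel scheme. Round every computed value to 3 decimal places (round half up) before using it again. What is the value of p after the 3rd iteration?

-3.091

Iteration 1:
  p = (-12 - (1)·-1.200) / (3) = -3.600
  q = (-2 - (-4)·-3.600) / (5) = -3.280
Iteration 2:
  p = (-12 - (1)·-3.280) / (3) = -2.907
  q = (-2 - (-4)·-2.907) / (5) = -2.726
Iteration 3:
  p = (-12 - (1)·-2.726) / (3) = -3.091
  q = (-2 - (-4)·-3.091) / (5) = -2.873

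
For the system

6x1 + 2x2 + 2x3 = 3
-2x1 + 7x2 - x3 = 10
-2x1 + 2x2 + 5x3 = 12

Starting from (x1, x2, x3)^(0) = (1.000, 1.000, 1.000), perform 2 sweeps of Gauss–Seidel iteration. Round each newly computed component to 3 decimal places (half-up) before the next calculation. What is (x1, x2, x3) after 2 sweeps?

Iteration 1:
  x1 = (3 - (2)·1.000 - (2)·1.000) / (6) = -0.167
  x2 = (10 - (-2)·-0.167 - (-1)·1.000) / (7) = 1.524
  x3 = (12 - (-2)·-0.167 - (2)·1.524) / (5) = 1.724
Iteration 2:
  x1 = (3 - (2)·1.524 - (2)·1.724) / (6) = -0.583
  x2 = (10 - (-2)·-0.583 - (-1)·1.724) / (7) = 1.508
  x3 = (12 - (-2)·-0.583 - (2)·1.508) / (5) = 1.564

(-0.583, 1.508, 1.564)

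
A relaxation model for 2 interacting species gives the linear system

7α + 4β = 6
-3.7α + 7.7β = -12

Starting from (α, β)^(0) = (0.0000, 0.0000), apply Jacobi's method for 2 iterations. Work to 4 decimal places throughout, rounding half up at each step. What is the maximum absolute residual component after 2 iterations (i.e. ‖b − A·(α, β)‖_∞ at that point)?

3.2953

Iteration 1:
  α = (6 - (4)·0.0000) / (7) = 0.8571
  β = (-12 - (-3.7)·0.0000) / (7.7) = -1.5584
Iteration 2:
  α = (6 - (4)·-1.5584) / (7) = 1.7477
  β = (-12 - (-3.7)·0.8571) / (7.7) = -1.1466
Residual b − A·x = (-1.6475, 3.2953); ∞-norm = 3.2953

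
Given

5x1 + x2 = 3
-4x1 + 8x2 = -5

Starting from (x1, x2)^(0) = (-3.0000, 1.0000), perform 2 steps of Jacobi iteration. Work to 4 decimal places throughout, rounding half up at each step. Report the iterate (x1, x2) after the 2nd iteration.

(1.0250, -0.4250)

Iteration 1:
  x1 = (3 - (1)·1.0000) / (5) = 0.4000
  x2 = (-5 - (-4)·-3.0000) / (8) = -2.1250
Iteration 2:
  x1 = (3 - (1)·-2.1250) / (5) = 1.0250
  x2 = (-5 - (-4)·0.4000) / (8) = -0.4250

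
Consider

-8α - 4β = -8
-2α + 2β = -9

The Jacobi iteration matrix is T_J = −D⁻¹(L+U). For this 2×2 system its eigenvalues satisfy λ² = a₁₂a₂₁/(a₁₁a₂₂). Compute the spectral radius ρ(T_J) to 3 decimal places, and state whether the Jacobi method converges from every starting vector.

a₁₂a₂₁/(a₁₁a₂₂) = (-4)·(-2) / ((-8)·(2)) = -0.500000
ρ = √|-0.500000| = √0.500000 = 0.707
ρ < 1, so Jacobi converges

0.707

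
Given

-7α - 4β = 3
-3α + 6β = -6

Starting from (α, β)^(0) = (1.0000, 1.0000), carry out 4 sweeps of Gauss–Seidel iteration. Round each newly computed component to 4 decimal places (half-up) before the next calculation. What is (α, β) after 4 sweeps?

Iteration 1:
  α = (3 - (-4)·1.0000) / (-7) = -1.0000
  β = (-6 - (-3)·-1.0000) / (6) = -1.5000
Iteration 2:
  α = (3 - (-4)·-1.5000) / (-7) = 0.4286
  β = (-6 - (-3)·0.4286) / (6) = -0.7857
Iteration 3:
  α = (3 - (-4)·-0.7857) / (-7) = 0.0204
  β = (-6 - (-3)·0.0204) / (6) = -0.9898
Iteration 4:
  α = (3 - (-4)·-0.9898) / (-7) = 0.1370
  β = (-6 - (-3)·0.1370) / (6) = -0.9315

(0.1370, -0.9315)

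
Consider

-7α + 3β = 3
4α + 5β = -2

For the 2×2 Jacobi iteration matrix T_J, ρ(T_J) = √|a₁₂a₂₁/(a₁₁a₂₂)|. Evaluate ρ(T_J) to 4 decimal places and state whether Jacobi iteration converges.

a₁₂a₂₁/(a₁₁a₂₂) = (3)·(4) / ((-7)·(5)) = -0.342857
ρ = √|-0.342857| = √0.342857 = 0.5855
ρ < 1, so Jacobi converges

0.5855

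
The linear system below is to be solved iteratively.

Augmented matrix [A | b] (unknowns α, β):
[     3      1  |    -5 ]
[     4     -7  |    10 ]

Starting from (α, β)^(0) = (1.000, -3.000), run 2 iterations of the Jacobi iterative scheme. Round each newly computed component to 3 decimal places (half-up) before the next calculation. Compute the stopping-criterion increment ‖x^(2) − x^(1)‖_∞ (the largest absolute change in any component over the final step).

0.953

Iteration 1:
  α = (-5 - (1)·-3.000) / (3) = -0.667
  β = (10 - (4)·1.000) / (-7) = -0.857
Iteration 2:
  α = (-5 - (1)·-0.857) / (3) = -1.381
  β = (10 - (4)·-0.667) / (-7) = -1.810
Change: (-0.714, -0.953) → max |·| = 0.953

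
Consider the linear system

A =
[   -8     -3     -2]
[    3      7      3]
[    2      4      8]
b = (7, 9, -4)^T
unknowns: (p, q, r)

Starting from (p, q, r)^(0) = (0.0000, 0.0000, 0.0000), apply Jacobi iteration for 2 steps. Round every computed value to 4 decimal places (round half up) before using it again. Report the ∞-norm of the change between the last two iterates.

0.5893

Iteration 1:
  p = (7 - (-3)·0.0000 - (-2)·0.0000) / (-8) = -0.8750
  q = (9 - (3)·0.0000 - (3)·0.0000) / (7) = 1.2857
  r = (-4 - (2)·0.0000 - (4)·0.0000) / (8) = -0.5000
Iteration 2:
  p = (7 - (-3)·1.2857 - (-2)·-0.5000) / (-8) = -1.2321
  q = (9 - (3)·-0.8750 - (3)·-0.5000) / (7) = 1.8750
  r = (-4 - (2)·-0.8750 - (4)·1.2857) / (8) = -0.9241
Change: (-0.3571, 0.5893, -0.4241) → max |·| = 0.5893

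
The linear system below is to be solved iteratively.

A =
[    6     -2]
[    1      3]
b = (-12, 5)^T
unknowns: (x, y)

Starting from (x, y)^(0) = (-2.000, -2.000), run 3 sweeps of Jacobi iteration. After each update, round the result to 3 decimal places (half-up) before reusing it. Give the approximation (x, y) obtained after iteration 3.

(-1.148, 2.074)

Iteration 1:
  x = (-12 - (-2)·-2.000) / (6) = -2.667
  y = (5 - (1)·-2.000) / (3) = 2.333
Iteration 2:
  x = (-12 - (-2)·2.333) / (6) = -1.222
  y = (5 - (1)·-2.667) / (3) = 2.556
Iteration 3:
  x = (-12 - (-2)·2.556) / (6) = -1.148
  y = (5 - (1)·-1.222) / (3) = 2.074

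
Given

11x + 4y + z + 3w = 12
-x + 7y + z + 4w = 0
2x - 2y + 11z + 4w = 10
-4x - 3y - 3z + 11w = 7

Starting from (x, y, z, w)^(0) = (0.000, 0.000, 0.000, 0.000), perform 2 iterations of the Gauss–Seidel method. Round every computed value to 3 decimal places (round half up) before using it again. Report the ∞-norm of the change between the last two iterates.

0.903

Iteration 1:
  x = (12 - (4)·0.000 - (1)·0.000 - (3)·0.000) / (11) = 1.091
  y = (0 - (-1)·1.091 - (1)·0.000 - (4)·0.000) / (7) = 0.156
  z = (10 - (2)·1.091 - (-2)·0.156 - (4)·0.000) / (11) = 0.739
  w = (7 - (-4)·1.091 - (-3)·0.156 - (-3)·0.739) / (11) = 1.277
Iteration 2:
  x = (12 - (4)·0.156 - (1)·0.739 - (3)·1.277) / (11) = 0.619
  y = (0 - (-1)·0.619 - (1)·0.739 - (4)·1.277) / (7) = -0.747
  z = (10 - (2)·0.619 - (-2)·-0.747 - (4)·1.277) / (11) = 0.196
  w = (7 - (-4)·0.619 - (-3)·-0.747 - (-3)·0.196) / (11) = 0.711
Change: (-0.472, -0.903, -0.543, -0.566) → max |·| = 0.903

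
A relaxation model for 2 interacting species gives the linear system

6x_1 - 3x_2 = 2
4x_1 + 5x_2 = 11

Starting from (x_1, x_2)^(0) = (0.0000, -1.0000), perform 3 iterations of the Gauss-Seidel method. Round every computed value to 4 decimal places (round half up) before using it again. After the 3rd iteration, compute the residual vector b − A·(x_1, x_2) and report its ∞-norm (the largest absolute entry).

1.6004

Iteration 1:
  x_1 = (2 - (-3)·-1.0000) / (6) = -0.1667
  x_2 = (11 - (4)·-0.1667) / (5) = 2.3334
Iteration 2:
  x_1 = (2 - (-3)·2.3334) / (6) = 1.5000
  x_2 = (11 - (4)·1.5000) / (5) = 1.0000
Iteration 3:
  x_1 = (2 - (-3)·1.0000) / (6) = 0.8333
  x_2 = (11 - (4)·0.8333) / (5) = 1.5334
Residual b − A·x = (1.6004, -0.0002); ∞-norm = 1.6004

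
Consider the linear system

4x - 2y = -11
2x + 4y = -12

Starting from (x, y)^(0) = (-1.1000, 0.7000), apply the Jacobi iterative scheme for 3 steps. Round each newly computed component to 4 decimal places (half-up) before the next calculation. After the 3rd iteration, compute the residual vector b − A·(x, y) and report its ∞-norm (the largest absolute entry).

Iteration 1:
  x = (-11 - (-2)·0.7000) / (4) = -2.4000
  y = (-12 - (2)·-1.1000) / (4) = -2.4500
Iteration 2:
  x = (-11 - (-2)·-2.4500) / (4) = -3.9750
  y = (-12 - (2)·-2.4000) / (4) = -1.8000
Iteration 3:
  x = (-11 - (-2)·-1.8000) / (4) = -3.6500
  y = (-12 - (2)·-3.9750) / (4) = -1.0125
Residual b − A·x = (1.5750, -0.6500); ∞-norm = 1.5750

1.5750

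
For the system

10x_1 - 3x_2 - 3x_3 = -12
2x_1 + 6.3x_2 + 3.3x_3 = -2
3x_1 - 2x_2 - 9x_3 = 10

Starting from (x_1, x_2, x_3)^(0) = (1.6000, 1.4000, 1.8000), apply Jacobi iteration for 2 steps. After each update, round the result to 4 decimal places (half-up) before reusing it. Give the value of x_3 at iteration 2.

Iteration 1:
  x_1 = (-12 - (-3)·1.4000 - (-3)·1.8000) / (10) = -0.2400
  x_2 = (-2 - (2)·1.6000 - (3.3)·1.8000) / (6.3) = -1.7683
  x_3 = (10 - (3)·1.6000 - (-2)·1.4000) / (-9) = -0.8889
Iteration 2:
  x_1 = (-12 - (-3)·-1.7683 - (-3)·-0.8889) / (10) = -1.9972
  x_2 = (-2 - (2)·-0.2400 - (3.3)·-0.8889) / (6.3) = 0.2243
  x_3 = (10 - (3)·-0.2400 - (-2)·-1.7683) / (-9) = -0.7982

-0.7982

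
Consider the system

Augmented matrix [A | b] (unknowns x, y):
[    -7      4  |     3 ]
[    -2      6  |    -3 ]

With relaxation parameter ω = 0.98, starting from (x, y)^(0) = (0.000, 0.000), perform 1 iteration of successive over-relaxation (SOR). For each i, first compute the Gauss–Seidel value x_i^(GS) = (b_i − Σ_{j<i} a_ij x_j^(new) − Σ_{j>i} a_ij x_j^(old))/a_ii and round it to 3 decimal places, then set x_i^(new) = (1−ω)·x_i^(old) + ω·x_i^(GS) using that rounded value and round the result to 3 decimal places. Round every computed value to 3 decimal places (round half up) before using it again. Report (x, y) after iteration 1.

Iteration 1:
  x: GS value = (3 - (4)·0.000) / (-7) = -0.429;  x ← (1−ω)·0.000 + ω·-0.429 = -0.420
  y: GS value = (-3 - (-2)·-0.420) / (6) = -0.640;  y ← (1−ω)·0.000 + ω·-0.640 = -0.627

(-0.420, -0.627)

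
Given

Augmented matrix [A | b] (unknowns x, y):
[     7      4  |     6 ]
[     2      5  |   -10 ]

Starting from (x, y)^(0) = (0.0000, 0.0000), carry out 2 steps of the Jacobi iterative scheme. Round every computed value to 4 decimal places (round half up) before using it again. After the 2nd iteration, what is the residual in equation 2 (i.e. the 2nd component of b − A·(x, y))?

Iteration 1:
  x = (6 - (4)·0.0000) / (7) = 0.8571
  y = (-10 - (2)·0.0000) / (5) = -2.0000
Iteration 2:
  x = (6 - (4)·-2.0000) / (7) = 2.0000
  y = (-10 - (2)·0.8571) / (5) = -2.3428
Residual b − A·x = (1.3712, -2.2860)

-2.2860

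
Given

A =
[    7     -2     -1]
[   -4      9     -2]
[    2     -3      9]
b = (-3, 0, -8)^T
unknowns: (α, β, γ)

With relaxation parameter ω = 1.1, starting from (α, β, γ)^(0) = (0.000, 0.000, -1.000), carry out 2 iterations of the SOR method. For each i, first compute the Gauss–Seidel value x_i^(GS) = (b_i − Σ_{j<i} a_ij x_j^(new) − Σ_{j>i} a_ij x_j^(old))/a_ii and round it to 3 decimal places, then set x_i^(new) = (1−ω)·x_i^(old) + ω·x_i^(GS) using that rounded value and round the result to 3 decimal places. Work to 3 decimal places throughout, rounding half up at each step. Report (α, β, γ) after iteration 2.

Iteration 1:
  α: GS value = (-3 - (-2)·0.000 - (-1)·-1.000) / (7) = -0.571;  α ← (1−ω)·0.000 + ω·-0.571 = -0.628
  β: GS value = (0 - (-4)·-0.628 - (-2)·-1.000) / (9) = -0.501;  β ← (1−ω)·0.000 + ω·-0.501 = -0.551
  γ: GS value = (-8 - (2)·-0.628 - (-3)·-0.551) / (9) = -0.933;  γ ← (1−ω)·-1.000 + ω·-0.933 = -0.926
Iteration 2:
  α: GS value = (-3 - (-2)·-0.551 - (-1)·-0.926) / (7) = -0.718;  α ← (1−ω)·-0.628 + ω·-0.718 = -0.727
  β: GS value = (0 - (-4)·-0.727 - (-2)·-0.926) / (9) = -0.529;  β ← (1−ω)·-0.551 + ω·-0.529 = -0.527
  γ: GS value = (-8 - (2)·-0.727 - (-3)·-0.527) / (9) = -0.903;  γ ← (1−ω)·-0.926 + ω·-0.903 = -0.901

(-0.727, -0.527, -0.901)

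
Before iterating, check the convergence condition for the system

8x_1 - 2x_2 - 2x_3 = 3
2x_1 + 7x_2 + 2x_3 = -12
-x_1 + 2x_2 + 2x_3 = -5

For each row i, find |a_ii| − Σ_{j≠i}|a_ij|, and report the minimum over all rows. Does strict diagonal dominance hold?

-1

row 1: |8| − (2+2) = 4
row 2: |7| − (2+2) = 3
row 3: |2| − (1+2) = -1
minimum over rows = -1 → not strictly diagonally dominant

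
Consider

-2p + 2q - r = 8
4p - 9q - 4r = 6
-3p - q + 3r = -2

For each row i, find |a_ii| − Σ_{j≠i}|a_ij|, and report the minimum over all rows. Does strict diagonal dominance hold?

-1

row 1: |-2| − (2+1) = -1
row 2: |-9| − (4+4) = 1
row 3: |3| − (3+1) = -1
minimum over rows = -1 → not strictly diagonally dominant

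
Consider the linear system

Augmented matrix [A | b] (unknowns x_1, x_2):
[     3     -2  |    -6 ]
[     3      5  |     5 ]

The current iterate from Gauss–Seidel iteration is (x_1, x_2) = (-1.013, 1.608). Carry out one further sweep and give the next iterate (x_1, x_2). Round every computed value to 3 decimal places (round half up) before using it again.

(-0.928, 1.557)

One sweep:
  x_1 = (-6 - (-2)·1.608) / (3) = -0.928
  x_2 = (5 - (3)·-0.928) / (5) = 1.557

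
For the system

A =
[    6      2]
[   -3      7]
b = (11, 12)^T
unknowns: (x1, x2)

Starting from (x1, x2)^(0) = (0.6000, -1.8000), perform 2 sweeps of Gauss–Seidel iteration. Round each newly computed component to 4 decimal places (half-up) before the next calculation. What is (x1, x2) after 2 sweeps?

(0.9143, 2.1061)

Iteration 1:
  x1 = (11 - (2)·-1.8000) / (6) = 2.4333
  x2 = (12 - (-3)·2.4333) / (7) = 2.7571
Iteration 2:
  x1 = (11 - (2)·2.7571) / (6) = 0.9143
  x2 = (12 - (-3)·0.9143) / (7) = 2.1061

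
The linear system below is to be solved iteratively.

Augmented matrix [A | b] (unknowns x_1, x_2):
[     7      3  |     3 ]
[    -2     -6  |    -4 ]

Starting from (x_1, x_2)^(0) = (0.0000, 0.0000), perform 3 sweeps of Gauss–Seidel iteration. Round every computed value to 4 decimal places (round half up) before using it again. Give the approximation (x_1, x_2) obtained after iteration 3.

(0.1720, 0.6093)

Iteration 1:
  x_1 = (3 - (3)·0.0000) / (7) = 0.4286
  x_2 = (-4 - (-2)·0.4286) / (-6) = 0.5238
Iteration 2:
  x_1 = (3 - (3)·0.5238) / (7) = 0.2041
  x_2 = (-4 - (-2)·0.2041) / (-6) = 0.5986
Iteration 3:
  x_1 = (3 - (3)·0.5986) / (7) = 0.1720
  x_2 = (-4 - (-2)·0.1720) / (-6) = 0.6093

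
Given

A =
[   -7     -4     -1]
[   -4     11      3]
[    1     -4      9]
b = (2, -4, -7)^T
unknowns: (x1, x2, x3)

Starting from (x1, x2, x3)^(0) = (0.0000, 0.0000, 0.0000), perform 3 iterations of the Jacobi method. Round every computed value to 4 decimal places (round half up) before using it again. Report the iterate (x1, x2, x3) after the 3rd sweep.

(-0.0101, -0.1040, -0.8950)

Iteration 1:
  x1 = (2 - (-4)·0.0000 - (-1)·0.0000) / (-7) = -0.2857
  x2 = (-4 - (-4)·0.0000 - (3)·0.0000) / (11) = -0.3636
  x3 = (-7 - (1)·0.0000 - (-4)·0.0000) / (9) = -0.7778
Iteration 2:
  x1 = (2 - (-4)·-0.3636 - (-1)·-0.7778) / (-7) = 0.0332
  x2 = (-4 - (-4)·-0.2857 - (3)·-0.7778) / (11) = -0.2554
  x3 = (-7 - (1)·-0.2857 - (-4)·-0.3636) / (9) = -0.9076
Iteration 3:
  x1 = (2 - (-4)·-0.2554 - (-1)·-0.9076) / (-7) = -0.0101
  x2 = (-4 - (-4)·0.0332 - (3)·-0.9076) / (11) = -0.1040
  x3 = (-7 - (1)·0.0332 - (-4)·-0.2554) / (9) = -0.8950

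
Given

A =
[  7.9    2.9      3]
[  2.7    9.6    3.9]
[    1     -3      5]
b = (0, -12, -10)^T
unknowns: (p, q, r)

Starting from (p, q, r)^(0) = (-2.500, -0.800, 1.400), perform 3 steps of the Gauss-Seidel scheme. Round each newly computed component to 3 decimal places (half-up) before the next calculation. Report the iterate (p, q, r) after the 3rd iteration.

(1.211, -0.504, -2.545)

Iteration 1:
  p = (0 - (2.9)·-0.800 - (3)·1.400) / (7.9) = -0.238
  q = (-12 - (2.7)·-0.238 - (3.9)·1.400) / (9.6) = -1.752
  r = (-10 - (1)·-0.238 - (-3)·-1.752) / (5) = -3.004
Iteration 2:
  p = (0 - (2.9)·-1.752 - (3)·-3.004) / (7.9) = 1.784
  q = (-12 - (2.7)·1.784 - (3.9)·-3.004) / (9.6) = -0.531
  r = (-10 - (1)·1.784 - (-3)·-0.531) / (5) = -2.675
Iteration 3:
  p = (0 - (2.9)·-0.531 - (3)·-2.675) / (7.9) = 1.211
  q = (-12 - (2.7)·1.211 - (3.9)·-2.675) / (9.6) = -0.504
  r = (-10 - (1)·1.211 - (-3)·-0.504) / (5) = -2.545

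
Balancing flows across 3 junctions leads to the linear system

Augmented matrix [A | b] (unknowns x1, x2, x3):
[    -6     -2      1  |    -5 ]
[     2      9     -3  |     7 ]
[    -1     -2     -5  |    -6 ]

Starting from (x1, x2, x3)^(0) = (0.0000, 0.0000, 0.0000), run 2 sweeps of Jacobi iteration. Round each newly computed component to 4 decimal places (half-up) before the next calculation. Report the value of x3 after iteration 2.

0.7222

Iteration 1:
  x1 = (-5 - (-2)·0.0000 - (1)·0.0000) / (-6) = 0.8333
  x2 = (7 - (2)·0.0000 - (-3)·0.0000) / (9) = 0.7778
  x3 = (-6 - (-1)·0.0000 - (-2)·0.0000) / (-5) = 1.2000
Iteration 2:
  x1 = (-5 - (-2)·0.7778 - (1)·1.2000) / (-6) = 0.7741
  x2 = (7 - (2)·0.8333 - (-3)·1.2000) / (9) = 0.9926
  x3 = (-6 - (-1)·0.8333 - (-2)·0.7778) / (-5) = 0.7222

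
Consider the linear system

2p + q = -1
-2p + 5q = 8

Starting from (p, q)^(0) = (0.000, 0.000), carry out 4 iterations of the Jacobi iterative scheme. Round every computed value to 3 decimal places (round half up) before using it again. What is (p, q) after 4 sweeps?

(-1.040, 1.120)

Iteration 1:
  p = (-1 - (1)·0.000) / (2) = -0.500
  q = (8 - (-2)·0.000) / (5) = 1.600
Iteration 2:
  p = (-1 - (1)·1.600) / (2) = -1.300
  q = (8 - (-2)·-0.500) / (5) = 1.400
Iteration 3:
  p = (-1 - (1)·1.400) / (2) = -1.200
  q = (8 - (-2)·-1.300) / (5) = 1.080
Iteration 4:
  p = (-1 - (1)·1.080) / (2) = -1.040
  q = (8 - (-2)·-1.200) / (5) = 1.120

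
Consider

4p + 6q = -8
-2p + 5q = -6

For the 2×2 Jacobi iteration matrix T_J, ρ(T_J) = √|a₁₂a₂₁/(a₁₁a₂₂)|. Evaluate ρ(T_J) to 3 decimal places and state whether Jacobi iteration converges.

a₁₂a₂₁/(a₁₁a₂₂) = (6)·(-2) / ((4)·(5)) = -0.600000
ρ = √|-0.600000| = √0.600000 = 0.775
ρ < 1, so Jacobi converges

0.775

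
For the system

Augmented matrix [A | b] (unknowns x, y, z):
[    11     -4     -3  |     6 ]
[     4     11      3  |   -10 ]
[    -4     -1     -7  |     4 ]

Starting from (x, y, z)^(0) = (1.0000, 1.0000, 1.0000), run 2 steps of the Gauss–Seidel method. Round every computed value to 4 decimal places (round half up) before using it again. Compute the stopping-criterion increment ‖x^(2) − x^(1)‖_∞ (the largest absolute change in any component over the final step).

1.4996

Iteration 1:
  x = (6 - (-4)·1.0000 - (-3)·1.0000) / (11) = 1.1818
  y = (-10 - (4)·1.1818 - (3)·1.0000) / (11) = -1.6116
  z = (4 - (-4)·1.1818 - (-1)·-1.6116) / (-7) = -1.0165
Iteration 2:
  x = (6 - (-4)·-1.6116 - (-3)·-1.0165) / (11) = -0.3178
  y = (-10 - (4)·-0.3178 - (3)·-1.0165) / (11) = -0.5163
  z = (4 - (-4)·-0.3178 - (-1)·-0.5163) / (-7) = -0.3161
Change: (-1.4996, 1.0953, 0.7004) → max |·| = 1.4996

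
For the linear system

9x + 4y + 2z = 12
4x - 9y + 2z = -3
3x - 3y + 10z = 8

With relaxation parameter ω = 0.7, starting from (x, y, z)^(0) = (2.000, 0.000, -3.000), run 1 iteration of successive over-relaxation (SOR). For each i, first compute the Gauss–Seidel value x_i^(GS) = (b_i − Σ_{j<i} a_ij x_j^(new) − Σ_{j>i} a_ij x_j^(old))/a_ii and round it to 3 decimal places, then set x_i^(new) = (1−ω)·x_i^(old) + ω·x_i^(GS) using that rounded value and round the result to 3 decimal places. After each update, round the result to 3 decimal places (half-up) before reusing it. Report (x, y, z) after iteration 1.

Iteration 1:
  x: GS value = (12 - (4)·0.000 - (2)·-3.000) / (9) = 2.000;  x ← (1−ω)·2.000 + ω·2.000 = 2.000
  y: GS value = (-3 - (4)·2.000 - (2)·-3.000) / (-9) = 0.556;  y ← (1−ω)·0.000 + ω·0.556 = 0.389
  z: GS value = (8 - (3)·2.000 - (-3)·0.389) / (10) = 0.317;  z ← (1−ω)·-3.000 + ω·0.317 = -0.678

(2.000, 0.389, -0.678)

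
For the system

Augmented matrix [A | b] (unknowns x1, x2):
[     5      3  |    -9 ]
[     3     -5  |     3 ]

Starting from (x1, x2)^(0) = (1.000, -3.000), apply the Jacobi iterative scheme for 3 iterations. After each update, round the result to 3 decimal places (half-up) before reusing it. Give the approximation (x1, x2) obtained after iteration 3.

Iteration 1:
  x1 = (-9 - (3)·-3.000) / (5) = 0.000
  x2 = (3 - (3)·1.000) / (-5) = 0.000
Iteration 2:
  x1 = (-9 - (3)·0.000) / (5) = -1.800
  x2 = (3 - (3)·0.000) / (-5) = -0.600
Iteration 3:
  x1 = (-9 - (3)·-0.600) / (5) = -1.440
  x2 = (3 - (3)·-1.800) / (-5) = -1.680

(-1.440, -1.680)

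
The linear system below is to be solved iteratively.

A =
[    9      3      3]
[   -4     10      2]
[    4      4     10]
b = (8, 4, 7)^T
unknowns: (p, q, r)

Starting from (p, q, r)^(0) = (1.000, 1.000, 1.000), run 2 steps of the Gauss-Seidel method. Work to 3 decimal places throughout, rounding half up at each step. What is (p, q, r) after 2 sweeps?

(0.627, 0.552, 0.228)

Iteration 1:
  p = (8 - (3)·1.000 - (3)·1.000) / (9) = 0.222
  q = (4 - (-4)·0.222 - (2)·1.000) / (10) = 0.289
  r = (7 - (4)·0.222 - (4)·0.289) / (10) = 0.496
Iteration 2:
  p = (8 - (3)·0.289 - (3)·0.496) / (9) = 0.627
  q = (4 - (-4)·0.627 - (2)·0.496) / (10) = 0.552
  r = (7 - (4)·0.627 - (4)·0.552) / (10) = 0.228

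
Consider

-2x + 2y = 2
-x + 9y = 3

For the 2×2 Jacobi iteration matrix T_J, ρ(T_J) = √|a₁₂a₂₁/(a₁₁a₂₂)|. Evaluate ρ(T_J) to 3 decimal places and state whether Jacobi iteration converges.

0.333

a₁₂a₂₁/(a₁₁a₂₂) = (2)·(-1) / ((-2)·(9)) = 0.111111
ρ = √|0.111111| = √0.111111 = 0.333
ρ < 1, so Jacobi converges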